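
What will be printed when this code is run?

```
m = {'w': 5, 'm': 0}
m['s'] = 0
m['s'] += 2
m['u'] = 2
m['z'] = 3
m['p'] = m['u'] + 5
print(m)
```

m['s'] = 0 → {'w': 5, 'm': 0, 's': 0}
m['s'] = 0+2 = 2 → {'w': 5, 'm': 0, 's': 2}
m['u'] = 2 → {'w': 5, 'm': 0, 's': 2, 'u': 2}
m['z'] = 3 → {'w': 5, 'm': 0, 's': 2, 'u': 2, 'z': 3}
m['p'] = m['u']+5 = 7 → {'w': 5, 'm': 0, 's': 2, 'u': 2, 'z': 3, 'p': 7}

{'w': 5, 'm': 0, 's': 2, 'u': 2, 'z': 3, 'p': 7}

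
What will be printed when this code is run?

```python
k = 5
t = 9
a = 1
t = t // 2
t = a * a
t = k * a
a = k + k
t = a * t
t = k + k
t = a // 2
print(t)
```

t = 9//2 = 4
t = 1*1 = 1
t = 5*1 = 5
a = 5+5 = 10
t = 10*5 = 50
t = 5+5 = 10
t = 10//2 = 5

5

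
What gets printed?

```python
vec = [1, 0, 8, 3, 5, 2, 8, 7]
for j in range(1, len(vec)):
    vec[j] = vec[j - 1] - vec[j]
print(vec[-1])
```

-32

j=1: vec[1] = 1-0 = 1 → [1, 1, 8, 3, 5, 2, 8, 7]
j=2: vec[2] = 1-8 = -7 → [1, 1, -7, 3, 5, 2, 8, 7]
j=3: vec[3] = (-7)-3 = -10 → [1, 1, -7, -10, 5, 2, 8, 7]
j=4: vec[4] = (-10)-5 = -15 → [1, 1, -7, -10, -15, 2, 8, 7]
j=5: vec[5] = (-15)-2 = -17 → [1, 1, -7, -10, -15, -17, 8, 7]
j=6: vec[6] = (-17)-8 = -25 → [1, 1, -7, -10, -15, -17, -25, 7]
j=7: vec[7] = (-25)-7 = -32 → [1, 1, -7, -10, -15, -17, -25, -32]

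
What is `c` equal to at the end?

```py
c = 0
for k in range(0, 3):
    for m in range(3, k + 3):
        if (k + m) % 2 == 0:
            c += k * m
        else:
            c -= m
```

8

k=1,m=3: even sum, c = 0+3 = 3
k=2,m=3: odd sum, c = 3-3 = 0
k=2,m=4: even sum, c = 0+8 = 8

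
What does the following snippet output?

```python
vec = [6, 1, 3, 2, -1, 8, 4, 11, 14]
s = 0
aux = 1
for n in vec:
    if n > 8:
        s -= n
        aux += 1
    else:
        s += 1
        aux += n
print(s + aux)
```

8

n=6: not >8, s = 0+1 = 1; aux=7
n=1: not >8, s = 1+1 = 2; aux=8
n=3: not >8, s = 2+1 = 3; aux=11
n=2: not >8, s = 3+1 = 4; aux=13
n=-1: not >8, s = 4+1 = 5; aux=12
n=8: not >8, s = 5+1 = 6; aux=20
n=4: not >8, s = 6+1 = 7; aux=24
n=11: >8, s = 7-11 = -4; aux=25
n=14: >8, s = (-4)-14 = -18; aux=26
s+aux = (-18)+26 = 8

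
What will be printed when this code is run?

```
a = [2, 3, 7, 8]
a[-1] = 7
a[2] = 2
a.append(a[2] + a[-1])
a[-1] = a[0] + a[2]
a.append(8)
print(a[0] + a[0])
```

a[-1] = 7 → [2, 3, 7, 7]
a[2] = 2 → [2, 3, 2, 7]
append a[2]+a[-1] = 2+7 = 9 → [2, 3, 2, 7, 9]
a[-1] = a[0]+a[2] = 2+2 = 4 → [2, 3, 2, 7, 4]
append 8 → [2, 3, 2, 7, 4, 8]
a[0]+a[0] = 2+2 = 4

4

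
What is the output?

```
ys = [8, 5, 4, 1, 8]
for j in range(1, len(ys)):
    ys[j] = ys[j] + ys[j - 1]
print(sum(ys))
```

82

j=1: ys[1] = 5+8 = 13 → [8, 13, 4, 1, 8]
j=2: ys[2] = 4+13 = 17 → [8, 13, 17, 1, 8]
j=3: ys[3] = 1+17 = 18 → [8, 13, 17, 18, 8]
j=4: ys[4] = 8+18 = 26 → [8, 13, 17, 18, 26]
sum = 82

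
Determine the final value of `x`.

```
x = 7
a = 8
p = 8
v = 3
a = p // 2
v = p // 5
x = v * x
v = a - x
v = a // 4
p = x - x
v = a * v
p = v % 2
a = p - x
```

a = 8//2 = 4
v = 8//5 = 1
x = 1*7 = 7
v = 4-7 = -3
v = 4//4 = 1
p = 7-7 = 0
v = 4*1 = 4
p = 4%2 = 0
a = 0-7 = -7

7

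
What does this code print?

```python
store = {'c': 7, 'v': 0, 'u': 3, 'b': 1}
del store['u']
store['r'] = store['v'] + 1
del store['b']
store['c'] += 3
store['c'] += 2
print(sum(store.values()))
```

del 'u' → {'c': 7, 'v': 0, 'b': 1}
store['r'] = store['v']+1 = 1 → {'c': 7, 'v': 0, 'b': 1, 'r': 1}
del 'b' → {'c': 7, 'v': 0, 'r': 1}
store['c'] = 7+3 = 10 → {'c': 10, 'v': 0, 'r': 1}
store['c'] = 10+2 = 12 → {'c': 12, 'v': 0, 'r': 1}
sum of values = 13

13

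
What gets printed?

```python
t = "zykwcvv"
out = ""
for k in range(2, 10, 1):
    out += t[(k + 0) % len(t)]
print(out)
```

k=2: add t[2]='k' → 'k'
k=3: add t[3]='w' → 'kw'
k=4: add t[4]='c' → 'kwc'
k=5: add t[5]='v' → 'kwcv'
k=6: add t[6]='v' → 'kwcvv'
k=7: add t[0]='z' → 'kwcvvz'
k=8: add t[1]='y' → 'kwcvvzy'
k=9: add t[2]='k' → 'kwcvvzyk'

kwcvvzyk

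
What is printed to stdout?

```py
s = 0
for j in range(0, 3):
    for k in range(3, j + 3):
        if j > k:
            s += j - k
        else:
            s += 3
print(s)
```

j=1,k=3: not 1>3, s = 0+3 = 3
j=2,k=3: not 2>3, s = 3+3 = 6
j=2,k=4: not 2>4, s = 6+3 = 9

9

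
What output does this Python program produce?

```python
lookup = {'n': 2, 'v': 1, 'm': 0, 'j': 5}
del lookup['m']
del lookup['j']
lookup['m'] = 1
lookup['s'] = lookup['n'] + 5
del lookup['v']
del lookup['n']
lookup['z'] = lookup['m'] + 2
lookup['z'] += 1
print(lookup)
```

del 'm' → {'n': 2, 'v': 1, 'j': 5}
del 'j' → {'n': 2, 'v': 1}
lookup['m'] = 1 → {'n': 2, 'v': 1, 'm': 1}
lookup['s'] = lookup['n']+5 = 7 → {'n': 2, 'v': 1, 'm': 1, 's': 7}
del 'v' → {'n': 2, 'm': 1, 's': 7}
del 'n' → {'m': 1, 's': 7}
lookup['z'] = lookup['m']+2 = 3 → {'m': 1, 's': 7, 'z': 3}
lookup['z'] = 3+1 = 4 → {'m': 1, 's': 7, 'z': 4}

{'m': 1, 's': 7, 'z': 4}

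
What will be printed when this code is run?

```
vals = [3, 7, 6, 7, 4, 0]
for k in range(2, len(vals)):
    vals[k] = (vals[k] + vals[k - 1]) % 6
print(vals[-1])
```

0

k=2: vals[2] = (6+7)%6 = 1 → [3, 7, 1, 7, 4, 0]
k=3: vals[3] = (7+1)%6 = 2 → [3, 7, 1, 2, 4, 0]
k=4: vals[4] = (4+2)%6 = 0 → [3, 7, 1, 2, 0, 0]
k=5: vals[5] = (0+0)%6 = 0 → [3, 7, 1, 2, 0, 0]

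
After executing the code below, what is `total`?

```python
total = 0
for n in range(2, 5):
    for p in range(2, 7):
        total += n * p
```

n=2,p=2: total = 0+4 = 4
n=2,p=3: total = 4+6 = 10
n=2,p=4: total = 10+8 = 18
n=2,p=5: total = 18+10 = 28
n=2,p=6: total = 28+12 = 40
n=3,p=2: total = 40+6 = 46
n=3,p=3: total = 46+9 = 55
n=3,p=4: total = 55+12 = 67
n=3,p=5: total = 67+15 = 82
n=3,p=6: total = 82+18 = 100
n=4,p=2: total = 100+8 = 108
n=4,p=3: total = 108+12 = 120
n=4,p=4: total = 120+16 = 136
n=4,p=5: total = 136+20 = 156
n=4,p=6: total = 156+24 = 180

180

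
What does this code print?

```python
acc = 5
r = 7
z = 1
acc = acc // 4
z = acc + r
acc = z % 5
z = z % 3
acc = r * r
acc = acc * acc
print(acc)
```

2401

acc = 5//4 = 1
z = 1+7 = 8
acc = 8%5 = 3
z = 8%3 = 2
acc = 7*7 = 49
acc = 49*49 = 2401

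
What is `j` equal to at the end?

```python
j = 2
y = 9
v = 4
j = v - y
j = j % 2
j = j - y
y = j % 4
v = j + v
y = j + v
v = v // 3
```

-8

j = 4-9 = -5
j = (-5)%2 = 1
j = 1-9 = -8
y = (-8)%4 = 0
v = (-8)+4 = -4
y = (-8)+(-4) = -12
v = (-4)//3 = -2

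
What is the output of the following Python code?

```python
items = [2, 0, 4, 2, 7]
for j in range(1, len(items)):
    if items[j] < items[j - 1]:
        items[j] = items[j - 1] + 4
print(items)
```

[2, 6, 10, 14, 18]

j=1: 0<2, items[1] = 2+4 = 6 → [2, 6, 4, 2, 7]
j=2: 4<6, items[2] = 6+4 = 10 → [2, 6, 10, 2, 7]
j=3: 2<10, items[3] = 10+4 = 14 → [2, 6, 10, 14, 7]
j=4: 7<14, items[4] = 14+4 = 18 → [2, 6, 10, 14, 18]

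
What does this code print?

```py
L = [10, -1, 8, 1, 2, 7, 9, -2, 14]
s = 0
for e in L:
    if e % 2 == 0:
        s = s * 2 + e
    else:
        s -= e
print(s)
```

186

e=10: even, s = 0*2+10 = 10
e=-1: not even, s = 10-(-1) = 11
e=8: even, s = 11*2+8 = 30
e=1: not even, s = 30-1 = 29
e=2: even, s = 29*2+2 = 60
e=7: not even, s = 60-7 = 53
e=9: not even, s = 53-9 = 44
e=-2: even, s = 44*2+(-2) = 86
e=14: even, s = 86*2+14 = 186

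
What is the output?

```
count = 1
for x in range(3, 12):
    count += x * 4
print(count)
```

253

x=3: count = 1+3*4 = 13
x=4: count = 13+4*4 = 29
x=5: count = 29+5*4 = 49
x=6: count = 49+6*4 = 73
x=7: count = 73+7*4 = 101
x=8: count = 101+8*4 = 133
x=9: count = 133+9*4 = 169
x=10: count = 169+10*4 = 209
x=11: count = 209+11*4 = 253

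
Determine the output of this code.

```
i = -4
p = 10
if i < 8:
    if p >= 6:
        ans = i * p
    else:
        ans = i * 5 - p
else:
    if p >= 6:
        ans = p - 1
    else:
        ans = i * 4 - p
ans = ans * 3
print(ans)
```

i=-4, p=10
i < 8 is True; p >= 6 is True
→ ans = i * p = -40
ans = (-40)*3 = -120

-120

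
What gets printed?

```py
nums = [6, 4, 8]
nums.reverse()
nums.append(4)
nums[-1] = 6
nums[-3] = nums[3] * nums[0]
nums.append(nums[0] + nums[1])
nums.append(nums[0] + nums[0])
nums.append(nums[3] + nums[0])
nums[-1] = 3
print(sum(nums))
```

143

reverse → [8, 4, 6]
append 4 → [8, 4, 6, 4]
nums[-1] = 6 → [8, 4, 6, 6]
nums[-3] = nums[3]*nums[0] = 6*8 = 48 → [8, 48, 6, 6]
append nums[0]+nums[1] = 8+48 = 56 → [8, 48, 6, 6, 56]
append nums[0]+nums[0] = 8+8 = 16 → [8, 48, 6, 6, 56, 16]
append nums[3]+nums[0] = 6+8 = 14 → [8, 48, 6, 6, 56, 16, 14]
nums[-1] = 3 → [8, 48, 6, 6, 56, 16, 3]
sum = 143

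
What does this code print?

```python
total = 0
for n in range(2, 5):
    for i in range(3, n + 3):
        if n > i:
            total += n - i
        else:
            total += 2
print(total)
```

17

n=2,i=3: not 2>3, total = 0+2 = 2
n=2,i=4: not 2>4, total = 2+2 = 4
n=3,i=3: not 3>3, total = 4+2 = 6
n=3,i=4: not 3>4, total = 6+2 = 8
n=3,i=5: not 3>5, total = 8+2 = 10
n=4,i=3: 4>3, total = 10+1 = 11
n=4,i=4: not 4>4, total = 11+2 = 13
n=4,i=5: not 4>5, total = 13+2 = 15
n=4,i=6: not 4>6, total = 15+2 = 17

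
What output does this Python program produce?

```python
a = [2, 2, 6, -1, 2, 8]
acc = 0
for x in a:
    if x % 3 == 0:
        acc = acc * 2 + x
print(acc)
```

x=2: not %3==0
x=2: not %3==0
x=6: %3==0, acc = 0*2+6 = 6
x=-1: not %3==0
x=2: not %3==0
x=8: not %3==0

6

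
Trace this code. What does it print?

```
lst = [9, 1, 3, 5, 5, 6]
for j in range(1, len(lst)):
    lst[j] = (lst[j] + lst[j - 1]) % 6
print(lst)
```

[9, 4, 1, 0, 5, 5]

j=1: lst[1] = (1+9)%6 = 4 → [9, 4, 3, 5, 5, 6]
j=2: lst[2] = (3+4)%6 = 1 → [9, 4, 1, 5, 5, 6]
j=3: lst[3] = (5+1)%6 = 0 → [9, 4, 1, 0, 5, 6]
j=4: lst[4] = (5+0)%6 = 5 → [9, 4, 1, 0, 5, 6]
j=5: lst[5] = (6+5)%6 = 5 → [9, 4, 1, 0, 5, 5]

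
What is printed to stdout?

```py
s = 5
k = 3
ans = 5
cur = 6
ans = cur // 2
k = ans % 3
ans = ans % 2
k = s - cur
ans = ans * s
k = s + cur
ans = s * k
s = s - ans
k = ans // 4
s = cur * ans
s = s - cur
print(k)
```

13

ans = 6//2 = 3
k = 3%3 = 0
ans = 3%2 = 1
k = 5-6 = -1
ans = 1*5 = 5
k = 5+6 = 11
ans = 5*11 = 55
s = 5-55 = -50
k = 55//4 = 13
s = 6*55 = 330
s = 330-6 = 324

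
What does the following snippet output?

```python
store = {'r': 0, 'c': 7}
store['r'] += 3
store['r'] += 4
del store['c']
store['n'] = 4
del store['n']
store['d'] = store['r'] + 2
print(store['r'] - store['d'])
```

store['r'] = 0+3 = 3 → {'r': 3, 'c': 7}
store['r'] = 3+4 = 7 → {'r': 7, 'c': 7}
del 'c' → {'r': 7}
store['n'] = 4 → {'r': 7, 'n': 4}
del 'n' → {'r': 7}
store['d'] = store['r']+2 = 9 → {'r': 7, 'd': 9}
store['r']-store['d'] = 7-9 = -2

-2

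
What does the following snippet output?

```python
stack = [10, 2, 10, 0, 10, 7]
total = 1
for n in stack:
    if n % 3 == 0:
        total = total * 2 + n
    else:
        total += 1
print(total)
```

10

n=10: not %3==0, total = 1+1 = 2
n=2: not %3==0, total = 2+1 = 3
n=10: not %3==0, total = 3+1 = 4
n=0: %3==0, total = 4*2+0 = 8
n=10: not %3==0, total = 8+1 = 9
n=7: not %3==0, total = 9+1 = 10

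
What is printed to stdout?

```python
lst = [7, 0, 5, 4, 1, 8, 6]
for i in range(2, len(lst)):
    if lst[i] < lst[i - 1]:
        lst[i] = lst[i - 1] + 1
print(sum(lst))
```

i=2: 5>=0, unchanged → [7, 0, 5, 4, 1, 8, 6]
i=3: 4<5, lst[3] = 5+1 = 6 → [7, 0, 5, 6, 1, 8, 6]
i=4: 1<6, lst[4] = 6+1 = 7 → [7, 0, 5, 6, 7, 8, 6]
i=5: 8>=7, unchanged → [7, 0, 5, 6, 7, 8, 6]
i=6: 6<8, lst[6] = 8+1 = 9 → [7, 0, 5, 6, 7, 8, 9]
sum = 42

42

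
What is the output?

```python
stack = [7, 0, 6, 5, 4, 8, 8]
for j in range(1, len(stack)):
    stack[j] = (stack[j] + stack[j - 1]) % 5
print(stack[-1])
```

j=1: stack[1] = (0+7)%5 = 2 → [7, 2, 6, 5, 4, 8, 8]
j=2: stack[2] = (6+2)%5 = 3 → [7, 2, 3, 5, 4, 8, 8]
j=3: stack[3] = (5+3)%5 = 3 → [7, 2, 3, 3, 4, 8, 8]
j=4: stack[4] = (4+3)%5 = 2 → [7, 2, 3, 3, 2, 8, 8]
j=5: stack[5] = (8+2)%5 = 0 → [7, 2, 3, 3, 2, 0, 8]
j=6: stack[6] = (8+0)%5 = 3 → [7, 2, 3, 3, 2, 0, 3]

3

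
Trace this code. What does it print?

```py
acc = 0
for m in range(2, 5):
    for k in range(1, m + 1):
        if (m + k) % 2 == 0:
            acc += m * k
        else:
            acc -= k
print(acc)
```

m=2,k=1: odd sum, acc = 0-1 = -1
m=2,k=2: even sum, acc = (-1)+4 = 3
m=3,k=1: even sum, acc = 3+3 = 6
m=3,k=2: odd sum, acc = 6-2 = 4
m=3,k=3: even sum, acc = 4+9 = 13
m=4,k=1: odd sum, acc = 13-1 = 12
m=4,k=2: even sum, acc = 12+8 = 20
m=4,k=3: odd sum, acc = 20-3 = 17
m=4,k=4: even sum, acc = 17+16 = 33

33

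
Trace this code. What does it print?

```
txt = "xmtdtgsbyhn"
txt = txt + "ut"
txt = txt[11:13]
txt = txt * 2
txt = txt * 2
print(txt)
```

+ 'ut' → 'xmtdtgsbyhnut'
slice [11:13] → 'ut'
repeat ×2 → 'utut'
repeat ×2 → 'utututut'

utututut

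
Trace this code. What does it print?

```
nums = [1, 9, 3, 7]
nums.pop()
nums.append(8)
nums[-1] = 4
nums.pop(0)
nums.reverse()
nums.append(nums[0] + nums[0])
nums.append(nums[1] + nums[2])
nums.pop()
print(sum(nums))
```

pop() removes 7 → [1, 9, 3]
append 8 → [1, 9, 3, 8]
nums[-1] = 4 → [1, 9, 3, 4]
pop(0) removes 1 → [9, 3, 4]
reverse → [4, 3, 9]
append nums[0]+nums[0] = 4+4 = 8 → [4, 3, 9, 8]
append nums[1]+nums[2] = 3+9 = 12 → [4, 3, 9, 8, 12]
pop() removes 12 → [4, 3, 9, 8]
sum = 24

24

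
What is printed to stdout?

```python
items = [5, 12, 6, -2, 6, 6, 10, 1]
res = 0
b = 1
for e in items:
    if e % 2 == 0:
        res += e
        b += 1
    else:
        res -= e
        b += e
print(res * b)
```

416

e=5: not even, res = 0-5 = -5; b=6
e=12: even, res = (-5)+12 = 7; b=7
e=6: even, res = 7+6 = 13; b=8
e=-2: even, res = 13+(-2) = 11; b=9
e=6: even, res = 11+6 = 17; b=10
e=6: even, res = 17+6 = 23; b=11
e=10: even, res = 23+10 = 33; b=12
e=1: not even, res = 33-1 = 32; b=13
res*b = 32*13 = 416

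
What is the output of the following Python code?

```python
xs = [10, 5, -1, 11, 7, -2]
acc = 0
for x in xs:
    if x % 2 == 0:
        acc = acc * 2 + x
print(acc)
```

18

x=10: even, acc = 0*2+10 = 10
x=5: not even
x=-1: not even
x=11: not even
x=7: not even
x=-2: even, acc = 10*2+(-2) = 18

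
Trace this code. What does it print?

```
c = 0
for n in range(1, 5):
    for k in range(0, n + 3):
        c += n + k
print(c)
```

n=1,k=0: c = 0+1 = 1
n=1,k=1: c = 1+2 = 3
n=1,k=2: c = 3+3 = 6
n=1,k=3: c = 6+4 = 10
n=2,k=0: c = 10+2 = 12
n=2,k=1: c = 12+3 = 15
n=2,k=2: c = 15+4 = 19
n=2,k=3: c = 19+5 = 24
n=2,k=4: c = 24+6 = 30
n=3,k=0: c = 30+3 = 33
n=3,k=1: c = 33+4 = 37
n=3,k=2: c = 37+5 = 42
n=3,k=3: c = 42+6 = 48
n=3,k=4: c = 48+7 = 55
n=3,k=5: c = 55+8 = 63
n=4,k=0: c = 63+4 = 67
n=4,k=1: c = 67+5 = 72
n=4,k=2: c = 72+6 = 78
n=4,k=3: c = 78+7 = 85
n=4,k=4: c = 85+8 = 93
n=4,k=5: c = 93+9 = 102
n=4,k=6: c = 102+10 = 112

112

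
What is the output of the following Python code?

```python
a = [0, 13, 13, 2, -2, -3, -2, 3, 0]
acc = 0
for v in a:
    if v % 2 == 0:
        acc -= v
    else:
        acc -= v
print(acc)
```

v=0: even, acc = 0-0 = 0
v=13: not even, acc = 0-13 = -13
v=13: not even, acc = (-13)-13 = -26
v=2: even, acc = (-26)-2 = -28
v=-2: even, acc = (-28)-(-2) = -26
v=-3: not even, acc = (-26)-(-3) = -23
v=-2: even, acc = (-23)-(-2) = -21
v=3: not even, acc = (-21)-3 = -24
v=0: even, acc = (-24)-0 = -24

-24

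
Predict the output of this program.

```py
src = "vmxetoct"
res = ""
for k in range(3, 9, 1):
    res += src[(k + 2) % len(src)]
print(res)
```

k=3: add src[5]='o' → 'o'
k=4: add src[6]='c' → 'oc'
k=5: add src[7]='t' → 'oct'
k=6: add src[0]='v' → 'octv'
k=7: add src[1]='m' → 'octvm'
k=8: add src[2]='x' → 'octvmx'

octvmx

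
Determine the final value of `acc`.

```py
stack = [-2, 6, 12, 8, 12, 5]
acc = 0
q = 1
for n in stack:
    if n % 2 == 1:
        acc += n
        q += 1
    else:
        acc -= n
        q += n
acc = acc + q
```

7

n=-2: not odd, acc = 0-(-2) = 2; q=-1
n=6: not odd, acc = 2-6 = -4; q=5
n=12: not odd, acc = (-4)-12 = -16; q=17
n=8: not odd, acc = (-16)-8 = -24; q=25
n=12: not odd, acc = (-24)-12 = -36; q=37
n=5: odd, acc = (-36)+5 = -31; q=38
acc+q = (-31)+38 = 7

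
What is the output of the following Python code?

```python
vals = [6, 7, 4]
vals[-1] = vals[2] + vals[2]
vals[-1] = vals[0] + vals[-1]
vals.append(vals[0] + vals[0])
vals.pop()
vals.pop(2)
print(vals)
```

[6, 7]

vals[-1] = vals[2]+vals[2] = 4+4 = 8 → [6, 7, 8]
vals[-1] = vals[0]+vals[-1] = 6+8 = 14 → [6, 7, 14]
append vals[0]+vals[0] = 6+6 = 12 → [6, 7, 14, 12]
pop() removes 12 → [6, 7, 14]
pop(2) removes 14 → [6, 7]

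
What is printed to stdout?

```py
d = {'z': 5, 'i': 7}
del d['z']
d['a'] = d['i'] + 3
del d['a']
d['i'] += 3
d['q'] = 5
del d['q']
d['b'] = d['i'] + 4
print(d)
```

del 'z' → {'i': 7}
d['a'] = d['i']+3 = 10 → {'i': 7, 'a': 10}
del 'a' → {'i': 7}
d['i'] = 7+3 = 10 → {'i': 10}
d['q'] = 5 → {'i': 10, 'q': 5}
del 'q' → {'i': 10}
d['b'] = d['i']+4 = 14 → {'i': 10, 'b': 14}

{'i': 10, 'b': 14}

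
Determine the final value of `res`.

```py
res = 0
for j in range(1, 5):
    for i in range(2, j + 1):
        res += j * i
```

j=2,i=2: res = 0+4 = 4
j=3,i=2: res = 4+6 = 10
j=3,i=3: res = 10+9 = 19
j=4,i=2: res = 19+8 = 27
j=4,i=3: res = 27+12 = 39
j=4,i=4: res = 39+16 = 55

55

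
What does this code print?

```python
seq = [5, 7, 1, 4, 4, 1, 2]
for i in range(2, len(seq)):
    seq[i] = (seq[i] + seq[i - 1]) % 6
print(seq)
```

i=2: seq[2] = (1+7)%6 = 2 → [5, 7, 2, 4, 4, 1, 2]
i=3: seq[3] = (4+2)%6 = 0 → [5, 7, 2, 0, 4, 1, 2]
i=4: seq[4] = (4+0)%6 = 4 → [5, 7, 2, 0, 4, 1, 2]
i=5: seq[5] = (1+4)%6 = 5 → [5, 7, 2, 0, 4, 5, 2]
i=6: seq[6] = (2+5)%6 = 1 → [5, 7, 2, 0, 4, 5, 1]

[5, 7, 2, 0, 4, 5, 1]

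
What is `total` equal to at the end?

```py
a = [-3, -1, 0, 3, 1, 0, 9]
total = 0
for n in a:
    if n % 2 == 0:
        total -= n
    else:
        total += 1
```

n=-3: not even, total = 0+1 = 1
n=-1: not even, total = 1+1 = 2
n=0: even, total = 2-0 = 2
n=3: not even, total = 2+1 = 3
n=1: not even, total = 3+1 = 4
n=0: even, total = 4-0 = 4
n=9: not even, total = 4+1 = 5

5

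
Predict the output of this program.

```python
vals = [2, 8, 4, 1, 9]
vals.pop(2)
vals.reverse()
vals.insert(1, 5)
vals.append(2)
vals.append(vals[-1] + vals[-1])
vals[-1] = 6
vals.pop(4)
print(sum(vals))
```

31

pop(2) removes 4 → [2, 8, 1, 9]
reverse → [9, 1, 8, 2]
insert 5 at 1 → [9, 5, 1, 8, 2]
append 2 → [9, 5, 1, 8, 2, 2]
append vals[-1]+vals[-1] = 2+2 = 4 → [9, 5, 1, 8, 2, 2, 4]
vals[-1] = 6 → [9, 5, 1, 8, 2, 2, 6]
pop(4) removes 2 → [9, 5, 1, 8, 2, 6]
sum = 31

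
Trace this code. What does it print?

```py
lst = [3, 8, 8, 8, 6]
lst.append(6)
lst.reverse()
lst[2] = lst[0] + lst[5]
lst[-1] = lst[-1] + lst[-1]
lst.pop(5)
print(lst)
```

append 6 → [3, 8, 8, 8, 6, 6]
reverse → [6, 6, 8, 8, 8, 3]
lst[2] = lst[0]+lst[5] = 6+3 = 9 → [6, 6, 9, 8, 8, 3]
lst[-1] = lst[-1]+lst[-1] = 3+3 = 6 → [6, 6, 9, 8, 8, 6]
pop(5) removes 6 → [6, 6, 9, 8, 8]

[6, 6, 9, 8, 8]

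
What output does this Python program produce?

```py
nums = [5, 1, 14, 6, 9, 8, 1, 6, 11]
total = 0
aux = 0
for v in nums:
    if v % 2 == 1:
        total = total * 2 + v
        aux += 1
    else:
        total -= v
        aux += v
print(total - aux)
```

-106

v=5: odd, total = 0*2+5 = 5; aux=1
v=1: odd, total = 5*2+1 = 11; aux=2
v=14: not odd, total = 11-14 = -3; aux=16
v=6: not odd, total = (-3)-6 = -9; aux=22
v=9: odd, total = (-9)*2+9 = -9; aux=23
v=8: not odd, total = (-9)-8 = -17; aux=31
v=1: odd, total = (-17)*2+1 = -33; aux=32
v=6: not odd, total = (-33)-6 = -39; aux=38
v=11: odd, total = (-39)*2+11 = -67; aux=39
total-aux = (-67)-39 = -106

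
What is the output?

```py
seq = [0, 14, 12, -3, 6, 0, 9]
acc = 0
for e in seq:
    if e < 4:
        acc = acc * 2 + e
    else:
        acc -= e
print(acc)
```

e=0: <4, acc = 0*2+0 = 0
e=14: not <4, acc = 0-14 = -14
e=12: not <4, acc = (-14)-12 = -26
e=-3: <4, acc = (-26)*2+(-3) = -55
e=6: not <4, acc = (-55)-6 = -61
e=0: <4, acc = (-61)*2+0 = -122
e=9: not <4, acc = (-122)-9 = -131

-131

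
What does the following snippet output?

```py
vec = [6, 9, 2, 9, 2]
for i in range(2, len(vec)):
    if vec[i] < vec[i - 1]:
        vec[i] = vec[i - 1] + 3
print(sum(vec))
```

i=2: 2<9, vec[2] = 9+3 = 12 → [6, 9, 12, 9, 2]
i=3: 9<12, vec[3] = 12+3 = 15 → [6, 9, 12, 15, 2]
i=4: 2<15, vec[4] = 15+3 = 18 → [6, 9, 12, 15, 18]
sum = 60

60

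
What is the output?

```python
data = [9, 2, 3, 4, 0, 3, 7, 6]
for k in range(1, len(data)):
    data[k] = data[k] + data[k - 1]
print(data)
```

[9, 11, 14, 18, 18, 21, 28, 34]

k=1: data[1] = 2+9 = 11 → [9, 11, 3, 4, 0, 3, 7, 6]
k=2: data[2] = 3+11 = 14 → [9, 11, 14, 4, 0, 3, 7, 6]
k=3: data[3] = 4+14 = 18 → [9, 11, 14, 18, 0, 3, 7, 6]
k=4: data[4] = 0+18 = 18 → [9, 11, 14, 18, 18, 3, 7, 6]
k=5: data[5] = 3+18 = 21 → [9, 11, 14, 18, 18, 21, 7, 6]
k=6: data[6] = 7+21 = 28 → [9, 11, 14, 18, 18, 21, 28, 6]
k=7: data[7] = 6+28 = 34 → [9, 11, 14, 18, 18, 21, 28, 34]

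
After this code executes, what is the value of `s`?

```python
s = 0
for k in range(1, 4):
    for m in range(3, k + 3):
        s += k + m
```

k=1,m=3: s = 0+4 = 4
k=2,m=3: s = 4+5 = 9
k=2,m=4: s = 9+6 = 15
k=3,m=3: s = 15+6 = 21
k=3,m=4: s = 21+7 = 28
k=3,m=5: s = 28+8 = 36

36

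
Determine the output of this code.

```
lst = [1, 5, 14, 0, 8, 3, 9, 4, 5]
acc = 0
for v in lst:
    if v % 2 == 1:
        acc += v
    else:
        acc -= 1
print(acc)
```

19

v=1: odd, acc = 0+1 = 1
v=5: odd, acc = 1+5 = 6
v=14: not odd, acc = 6-1 = 5
v=0: not odd, acc = 5-1 = 4
v=8: not odd, acc = 4-1 = 3
v=3: odd, acc = 3+3 = 6
v=9: odd, acc = 6+9 = 15
v=4: not odd, acc = 15-1 = 14
v=5: odd, acc = 14+5 = 19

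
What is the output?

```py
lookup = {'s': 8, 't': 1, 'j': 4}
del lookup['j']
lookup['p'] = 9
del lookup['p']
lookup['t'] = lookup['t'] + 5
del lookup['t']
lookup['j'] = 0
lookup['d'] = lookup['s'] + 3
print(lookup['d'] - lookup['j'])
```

11

del 'j' → {'s': 8, 't': 1}
lookup['p'] = 9 → {'s': 8, 't': 1, 'p': 9}
del 'p' → {'s': 8, 't': 1}
lookup['t'] = lookup['t']+5 = 6 → {'s': 8, 't': 6}
del 't' → {'s': 8}
lookup['j'] = 0 → {'s': 8, 'j': 0}
lookup['d'] = lookup['s']+3 = 11 → {'s': 8, 'j': 0, 'd': 11}
lookup['d']-lookup['j'] = 11-0 = 11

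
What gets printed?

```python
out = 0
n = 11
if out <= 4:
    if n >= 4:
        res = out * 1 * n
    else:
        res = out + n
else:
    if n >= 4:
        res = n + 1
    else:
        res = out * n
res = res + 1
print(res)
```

out=0, n=11
out <= 4 is True; n >= 4 is True
→ res = out * 1 * n = 0
res = 0+1 = 1

1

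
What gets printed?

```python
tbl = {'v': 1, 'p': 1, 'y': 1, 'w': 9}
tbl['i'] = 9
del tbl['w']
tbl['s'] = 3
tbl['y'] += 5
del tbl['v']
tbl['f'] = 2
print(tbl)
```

{'p': 1, 'y': 6, 'i': 9, 's': 3, 'f': 2}

tbl['i'] = 9 → {'v': 1, 'p': 1, 'y': 1, 'w': 9, 'i': 9}
del 'w' → {'v': 1, 'p': 1, 'y': 1, 'i': 9}
tbl['s'] = 3 → {'v': 1, 'p': 1, 'y': 1, 'i': 9, 's': 3}
tbl['y'] = 1+5 = 6 → {'v': 1, 'p': 1, 'y': 6, 'i': 9, 's': 3}
del 'v' → {'p': 1, 'y': 6, 'i': 9, 's': 3}
tbl['f'] = 2 → {'p': 1, 'y': 6, 'i': 9, 's': 3, 'f': 2}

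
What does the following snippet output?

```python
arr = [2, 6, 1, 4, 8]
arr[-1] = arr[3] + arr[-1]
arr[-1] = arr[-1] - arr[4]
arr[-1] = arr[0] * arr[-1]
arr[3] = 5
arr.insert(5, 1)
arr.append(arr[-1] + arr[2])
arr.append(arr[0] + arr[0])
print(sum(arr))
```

21

arr[-1] = arr[3]+arr[-1] = 4+8 = 12 → [2, 6, 1, 4, 12]
arr[-1] = arr[-1]-arr[4] = 12-12 = 0 → [2, 6, 1, 4, 0]
arr[-1] = arr[0]*arr[-1] = 2*0 = 0 → [2, 6, 1, 4, 0]
arr[3] = 5 → [2, 6, 1, 5, 0]
insert 1 at 5 → [2, 6, 1, 5, 0, 1]
append arr[-1]+arr[2] = 1+1 = 2 → [2, 6, 1, 5, 0, 1, 2]
append arr[0]+arr[0] = 2+2 = 4 → [2, 6, 1, 5, 0, 1, 2, 4]
sum = 21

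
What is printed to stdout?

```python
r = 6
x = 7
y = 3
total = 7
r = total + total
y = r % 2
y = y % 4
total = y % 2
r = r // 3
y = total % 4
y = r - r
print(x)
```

7

r = 7+7 = 14
y = 14%2 = 0
y = 0%4 = 0
total = 0%2 = 0
r = 14//3 = 4
y = 0%4 = 0
y = 4-4 = 0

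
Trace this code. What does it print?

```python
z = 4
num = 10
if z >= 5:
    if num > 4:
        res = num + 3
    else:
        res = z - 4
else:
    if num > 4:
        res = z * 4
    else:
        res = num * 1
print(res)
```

z=4, num=10
z >= 5 is False; num > 4 is True
→ res = z * 4 = 16

16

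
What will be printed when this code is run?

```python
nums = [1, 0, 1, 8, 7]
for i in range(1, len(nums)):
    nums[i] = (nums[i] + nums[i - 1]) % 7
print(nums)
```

[1, 1, 2, 3, 3]

i=1: nums[1] = (0+1)%7 = 1 → [1, 1, 1, 8, 7]
i=2: nums[2] = (1+1)%7 = 2 → [1, 1, 2, 8, 7]
i=3: nums[3] = (8+2)%7 = 3 → [1, 1, 2, 3, 7]
i=4: nums[4] = (7+3)%7 = 3 → [1, 1, 2, 3, 3]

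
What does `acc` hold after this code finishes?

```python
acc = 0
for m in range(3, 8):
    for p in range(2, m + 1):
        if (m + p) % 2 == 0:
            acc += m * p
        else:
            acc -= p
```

m=3,p=2: odd sum, acc = 0-2 = -2
m=3,p=3: even sum, acc = (-2)+9 = 7
m=4,p=2: even sum, acc = 7+8 = 15
m=4,p=3: odd sum, acc = 15-3 = 12
m=4,p=4: even sum, acc = 12+16 = 28
m=5,p=2: odd sum, acc = 28-2 = 26
m=5,p=3: even sum, acc = 26+15 = 41
m=5,p=4: odd sum, acc = 41-4 = 37
m=5,p=5: even sum, acc = 37+25 = 62
m=6,p=2: even sum, acc = 62+12 = 74
m=6,p=3: odd sum, acc = 74-3 = 71
m=6,p=4: even sum, acc = 71+24 = 95
m=6,p=5: odd sum, acc = 95-5 = 90
m=6,p=6: even sum, acc = 90+36 = 126
m=7,p=2: odd sum, acc = 126-2 = 124
m=7,p=3: even sum, acc = 124+21 = 145
m=7,p=4: odd sum, acc = 145-4 = 141
m=7,p=5: even sum, acc = 141+35 = 176
m=7,p=6: odd sum, acc = 176-6 = 170
m=7,p=7: even sum, acc = 170+49 = 219

219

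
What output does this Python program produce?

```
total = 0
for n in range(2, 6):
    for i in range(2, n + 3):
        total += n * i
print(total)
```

275

n=2,i=2: total = 0+4 = 4
n=2,i=3: total = 4+6 = 10
n=2,i=4: total = 10+8 = 18
n=3,i=2: total = 18+6 = 24
n=3,i=3: total = 24+9 = 33
n=3,i=4: total = 33+12 = 45
n=3,i=5: total = 45+15 = 60
n=4,i=2: total = 60+8 = 68
n=4,i=3: total = 68+12 = 80
n=4,i=4: total = 80+16 = 96
n=4,i=5: total = 96+20 = 116
n=4,i=6: total = 116+24 = 140
n=5,i=2: total = 140+10 = 150
n=5,i=3: total = 150+15 = 165
n=5,i=4: total = 165+20 = 185
n=5,i=5: total = 185+25 = 210
n=5,i=6: total = 210+30 = 240
n=5,i=7: total = 240+35 = 275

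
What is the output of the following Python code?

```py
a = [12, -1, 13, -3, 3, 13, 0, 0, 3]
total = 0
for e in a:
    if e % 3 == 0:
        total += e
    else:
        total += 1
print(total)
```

e=12: %3==0, total = 0+12 = 12
e=-1: not %3==0, total = 12+1 = 13
e=13: not %3==0, total = 13+1 = 14
e=-3: %3==0, total = 14+(-3) = 11
e=3: %3==0, total = 11+3 = 14
e=13: not %3==0, total = 14+1 = 15
e=0: %3==0, total = 15+0 = 15
e=0: %3==0, total = 15+0 = 15
e=3: %3==0, total = 15+3 = 18

18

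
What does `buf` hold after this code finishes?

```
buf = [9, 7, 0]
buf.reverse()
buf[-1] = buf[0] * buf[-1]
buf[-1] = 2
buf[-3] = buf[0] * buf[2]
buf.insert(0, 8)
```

reverse → [0, 7, 9]
buf[-1] = buf[0]*buf[-1] = 0*9 = 0 → [0, 7, 0]
buf[-1] = 2 → [0, 7, 2]
buf[-3] = buf[0]*buf[2] = 0*2 = 0 → [0, 7, 2]
insert 8 at 0 → [8, 0, 7, 2]

[8, 0, 7, 2]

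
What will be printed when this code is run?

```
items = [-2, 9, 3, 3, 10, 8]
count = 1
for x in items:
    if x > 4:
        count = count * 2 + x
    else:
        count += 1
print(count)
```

88

x=-2: not >4, count = 1+1 = 2
x=9: >4, count = 2*2+9 = 13
x=3: not >4, count = 13+1 = 14
x=3: not >4, count = 14+1 = 15
x=10: >4, count = 15*2+10 = 40
x=8: >4, count = 40*2+8 = 88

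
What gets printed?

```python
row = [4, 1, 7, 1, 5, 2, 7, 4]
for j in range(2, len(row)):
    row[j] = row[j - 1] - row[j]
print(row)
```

[4, 1, -6, -7, -12, -14, -21, -25]

j=2: row[2] = 1-7 = -6 → [4, 1, -6, 1, 5, 2, 7, 4]
j=3: row[3] = (-6)-1 = -7 → [4, 1, -6, -7, 5, 2, 7, 4]
j=4: row[4] = (-7)-5 = -12 → [4, 1, -6, -7, -12, 2, 7, 4]
j=5: row[5] = (-12)-2 = -14 → [4, 1, -6, -7, -12, -14, 7, 4]
j=6: row[6] = (-14)-7 = -21 → [4, 1, -6, -7, -12, -14, -21, 4]
j=7: row[7] = (-21)-4 = -25 → [4, 1, -6, -7, -12, -14, -21, -25]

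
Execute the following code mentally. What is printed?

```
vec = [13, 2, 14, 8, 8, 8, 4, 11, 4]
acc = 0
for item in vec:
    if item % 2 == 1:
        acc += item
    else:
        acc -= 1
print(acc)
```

item=13: odd, acc = 0+13 = 13
item=2: not odd, acc = 13-1 = 12
item=14: not odd, acc = 12-1 = 11
item=8: not odd, acc = 11-1 = 10
item=8: not odd, acc = 10-1 = 9
item=8: not odd, acc = 9-1 = 8
item=4: not odd, acc = 8-1 = 7
item=11: odd, acc = 7+11 = 18
item=4: not odd, acc = 18-1 = 17

17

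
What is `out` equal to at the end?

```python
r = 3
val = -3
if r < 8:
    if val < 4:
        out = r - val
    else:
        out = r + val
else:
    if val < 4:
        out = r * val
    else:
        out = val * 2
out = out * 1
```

6

r=3, val=-3
r < 8 is True; val < 4 is True
→ out = r - val = 6
out = 6*1 = 6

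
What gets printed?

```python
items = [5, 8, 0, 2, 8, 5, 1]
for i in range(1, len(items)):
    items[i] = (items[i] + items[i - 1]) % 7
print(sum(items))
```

21

i=1: items[1] = (8+5)%7 = 6 → [5, 6, 0, 2, 8, 5, 1]
i=2: items[2] = (0+6)%7 = 6 → [5, 6, 6, 2, 8, 5, 1]
i=3: items[3] = (2+6)%7 = 1 → [5, 6, 6, 1, 8, 5, 1]
i=4: items[4] = (8+1)%7 = 2 → [5, 6, 6, 1, 2, 5, 1]
i=5: items[5] = (5+2)%7 = 0 → [5, 6, 6, 1, 2, 0, 1]
i=6: items[6] = (1+0)%7 = 1 → [5, 6, 6, 1, 2, 0, 1]
sum = 21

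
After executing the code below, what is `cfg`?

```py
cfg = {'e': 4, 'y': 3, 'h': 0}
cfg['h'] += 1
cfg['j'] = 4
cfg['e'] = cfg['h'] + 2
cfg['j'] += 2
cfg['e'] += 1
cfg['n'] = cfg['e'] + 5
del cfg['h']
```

{'e': 4, 'y': 3, 'j': 6, 'n': 9}

cfg['h'] = 0+1 = 1 → {'e': 4, 'y': 3, 'h': 1}
cfg['j'] = 4 → {'e': 4, 'y': 3, 'h': 1, 'j': 4}
cfg['e'] = cfg['h']+2 = 3 → {'e': 3, 'y': 3, 'h': 1, 'j': 4}
cfg['j'] = 4+2 = 6 → {'e': 3, 'y': 3, 'h': 1, 'j': 6}
cfg['e'] = 3+1 = 4 → {'e': 4, 'y': 3, 'h': 1, 'j': 6}
cfg['n'] = cfg['e']+5 = 9 → {'e': 4, 'y': 3, 'h': 1, 'j': 6, 'n': 9}
del 'h' → {'e': 4, 'y': 3, 'j': 6, 'n': 9}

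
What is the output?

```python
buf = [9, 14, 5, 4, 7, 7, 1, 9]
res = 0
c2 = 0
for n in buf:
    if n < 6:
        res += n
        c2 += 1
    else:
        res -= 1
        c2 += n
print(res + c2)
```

54

n=9: not <6, res = 0-1 = -1; c2=9
n=14: not <6, res = (-1)-1 = -2; c2=23
n=5: <6, res = (-2)+5 = 3; c2=24
n=4: <6, res = 3+4 = 7; c2=25
n=7: not <6, res = 7-1 = 6; c2=32
n=7: not <6, res = 6-1 = 5; c2=39
n=1: <6, res = 5+1 = 6; c2=40
n=9: not <6, res = 6-1 = 5; c2=49
res+c2 = 5+49 = 54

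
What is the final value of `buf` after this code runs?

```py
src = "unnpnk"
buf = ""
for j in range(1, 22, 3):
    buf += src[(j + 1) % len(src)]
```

j=1: add src[2]='n' → 'n'
j=4: add src[5]='k' → 'nk'
j=7: add src[2]='n' → 'nkn'
j=10: add src[5]='k' → 'nknk'
j=13: add src[2]='n' → 'nknkn'
j=16: add src[5]='k' → 'nknknk'
j=19: add src[2]='n' → 'nknknkn'

'nknknkn'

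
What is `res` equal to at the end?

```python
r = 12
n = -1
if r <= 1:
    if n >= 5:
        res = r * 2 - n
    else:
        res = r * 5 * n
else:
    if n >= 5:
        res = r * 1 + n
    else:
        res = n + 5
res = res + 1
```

r=12, n=-1
r <= 1 is False; n >= 5 is False
→ res = n + 5 = 4
res = 4+1 = 5

5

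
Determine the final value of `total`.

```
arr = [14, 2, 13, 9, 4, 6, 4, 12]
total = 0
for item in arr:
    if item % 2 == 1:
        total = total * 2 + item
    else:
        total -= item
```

-55

item=14: not odd, total = 0-14 = -14
item=2: not odd, total = (-14)-2 = -16
item=13: odd, total = (-16)*2+13 = -19
item=9: odd, total = (-19)*2+9 = -29
item=4: not odd, total = (-29)-4 = -33
item=6: not odd, total = (-33)-6 = -39
item=4: not odd, total = (-39)-4 = -43
item=12: not odd, total = (-43)-12 = -55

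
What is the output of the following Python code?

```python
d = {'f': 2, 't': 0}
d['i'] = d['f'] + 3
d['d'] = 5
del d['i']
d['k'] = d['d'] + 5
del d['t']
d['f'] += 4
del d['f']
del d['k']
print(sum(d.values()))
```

d['i'] = d['f']+3 = 5 → {'f': 2, 't': 0, 'i': 5}
d['d'] = 5 → {'f': 2, 't': 0, 'i': 5, 'd': 5}
del 'i' → {'f': 2, 't': 0, 'd': 5}
d['k'] = d['d']+5 = 10 → {'f': 2, 't': 0, 'd': 5, 'k': 10}
del 't' → {'f': 2, 'd': 5, 'k': 10}
d['f'] = 2+4 = 6 → {'f': 6, 'd': 5, 'k': 10}
del 'f' → {'d': 5, 'k': 10}
del 'k' → {'d': 5}
sum of values = 5

5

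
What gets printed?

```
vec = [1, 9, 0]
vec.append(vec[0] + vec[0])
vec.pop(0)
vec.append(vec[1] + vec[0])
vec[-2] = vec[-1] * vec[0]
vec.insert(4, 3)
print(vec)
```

append vec[0]+vec[0] = 1+1 = 2 → [1, 9, 0, 2]
pop(0) removes 1 → [9, 0, 2]
append vec[1]+vec[0] = 0+9 = 9 → [9, 0, 2, 9]
vec[-2] = vec[-1]*vec[0] = 9*9 = 81 → [9, 0, 81, 9]
insert 3 at 4 → [9, 0, 81, 9, 3]

[9, 0, 81, 9, 3]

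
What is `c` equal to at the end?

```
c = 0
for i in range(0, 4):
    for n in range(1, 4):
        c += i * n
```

36

i=0,n=1: c = 0+0 = 0
i=0,n=2: c = 0+0 = 0
i=0,n=3: c = 0+0 = 0
i=1,n=1: c = 0+1 = 1
i=1,n=2: c = 1+2 = 3
i=1,n=3: c = 3+3 = 6
i=2,n=1: c = 6+2 = 8
i=2,n=2: c = 8+4 = 12
i=2,n=3: c = 12+6 = 18
i=3,n=1: c = 18+3 = 21
i=3,n=2: c = 21+6 = 27
i=3,n=3: c = 27+9 = 36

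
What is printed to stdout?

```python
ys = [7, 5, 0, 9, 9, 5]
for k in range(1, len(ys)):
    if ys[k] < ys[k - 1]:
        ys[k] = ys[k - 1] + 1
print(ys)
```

[7, 8, 9, 9, 9, 10]

k=1: 5<7, ys[1] = 7+1 = 8 → [7, 8, 0, 9, 9, 5]
k=2: 0<8, ys[2] = 8+1 = 9 → [7, 8, 9, 9, 9, 5]
k=3: 9>=9, unchanged → [7, 8, 9, 9, 9, 5]
k=4: 9>=9, unchanged → [7, 8, 9, 9, 9, 5]
k=5: 5<9, ys[5] = 9+1 = 10 → [7, 8, 9, 9, 9, 10]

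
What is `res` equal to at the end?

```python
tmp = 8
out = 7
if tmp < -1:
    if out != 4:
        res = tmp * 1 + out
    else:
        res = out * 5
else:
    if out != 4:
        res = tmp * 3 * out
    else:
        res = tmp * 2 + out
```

tmp=8, out=7
tmp < -1 is False; out != 4 is True
→ res = tmp * 3 * out = 168

168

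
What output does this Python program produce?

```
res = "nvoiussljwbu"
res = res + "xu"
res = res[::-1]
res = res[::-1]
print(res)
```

+ 'xu' → 'nvoiussljwbuxu'
reverse → 'uxubwjlssuiovn'
reverse → 'nvoiussljwbuxu'

nvoiussljwbuxu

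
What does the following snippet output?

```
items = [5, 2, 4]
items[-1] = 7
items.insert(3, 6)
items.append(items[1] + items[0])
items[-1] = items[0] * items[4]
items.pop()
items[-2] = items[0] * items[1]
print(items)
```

items[-1] = 7 → [5, 2, 7]
insert 6 at 3 → [5, 2, 7, 6]
append items[1]+items[0] = 2+5 = 7 → [5, 2, 7, 6, 7]
items[-1] = items[0]*items[4] = 5*7 = 35 → [5, 2, 7, 6, 35]
pop() removes 35 → [5, 2, 7, 6]
items[-2] = items[0]*items[1] = 5*2 = 10 → [5, 2, 10, 6]

[5, 2, 10, 6]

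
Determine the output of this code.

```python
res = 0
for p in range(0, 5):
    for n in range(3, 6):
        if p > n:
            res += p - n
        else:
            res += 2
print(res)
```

29

p=0,n=3: not 0>3, res = 0+2 = 2
p=0,n=4: not 0>4, res = 2+2 = 4
p=0,n=5: not 0>5, res = 4+2 = 6
p=1,n=3: not 1>3, res = 6+2 = 8
p=1,n=4: not 1>4, res = 8+2 = 10
p=1,n=5: not 1>5, res = 10+2 = 12
p=2,n=3: not 2>3, res = 12+2 = 14
p=2,n=4: not 2>4, res = 14+2 = 16
p=2,n=5: not 2>5, res = 16+2 = 18
p=3,n=3: not 3>3, res = 18+2 = 20
p=3,n=4: not 3>4, res = 20+2 = 22
p=3,n=5: not 3>5, res = 22+2 = 24
p=4,n=3: 4>3, res = 24+1 = 25
p=4,n=4: not 4>4, res = 25+2 = 27
p=4,n=5: not 4>5, res = 27+2 = 29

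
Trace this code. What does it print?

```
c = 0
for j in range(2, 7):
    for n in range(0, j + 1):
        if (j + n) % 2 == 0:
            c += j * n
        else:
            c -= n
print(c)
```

j=2,n=0: even sum, c = 0+0 = 0
j=2,n=1: odd sum, c = 0-1 = -1
j=2,n=2: even sum, c = (-1)+4 = 3
j=3,n=0: odd sum, c = 3-0 = 3
j=3,n=1: even sum, c = 3+3 = 6
j=3,n=2: odd sum, c = 6-2 = 4
j=3,n=3: even sum, c = 4+9 = 13
j=4,n=0: even sum, c = 13+0 = 13
j=4,n=1: odd sum, c = 13-1 = 12
j=4,n=2: even sum, c = 12+8 = 20
j=4,n=3: odd sum, c = 20-3 = 17
j=4,n=4: even sum, c = 17+16 = 33
j=5,n=0: odd sum, c = 33-0 = 33
j=5,n=1: even sum, c = 33+5 = 38
j=5,n=2: odd sum, c = 38-2 = 36
j=5,n=3: even sum, c = 36+15 = 51
j=5,n=4: odd sum, c = 51-4 = 47
j=5,n=5: even sum, c = 47+25 = 72
j=6,n=0: even sum, c = 72+0 = 72
j=6,n=1: odd sum, c = 72-1 = 71
j=6,n=2: even sum, c = 71+12 = 83
j=6,n=3: odd sum, c = 83-3 = 80
j=6,n=4: even sum, c = 80+24 = 104
j=6,n=5: odd sum, c = 104-5 = 99
j=6,n=6: even sum, c = 99+36 = 135

135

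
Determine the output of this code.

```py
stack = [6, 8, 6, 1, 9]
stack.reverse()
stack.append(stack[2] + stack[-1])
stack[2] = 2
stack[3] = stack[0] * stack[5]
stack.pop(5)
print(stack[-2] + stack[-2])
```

reverse → [9, 1, 6, 8, 6]
append stack[2]+stack[-1] = 6+6 = 12 → [9, 1, 6, 8, 6, 12]
stack[2] = 2 → [9, 1, 2, 8, 6, 12]
stack[3] = stack[0]*stack[5] = 9*12 = 108 → [9, 1, 2, 108, 6, 12]
pop(5) removes 12 → [9, 1, 2, 108, 6]
stack[-2]+stack[-2] = 108+108 = 216

216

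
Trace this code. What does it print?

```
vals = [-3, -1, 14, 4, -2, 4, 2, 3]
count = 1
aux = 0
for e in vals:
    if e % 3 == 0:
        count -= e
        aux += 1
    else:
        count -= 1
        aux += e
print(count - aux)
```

-28

e=-3: %3==0, count = 1-(-3) = 4; aux=1
e=-1: not %3==0, count = 4-1 = 3; aux=0
e=14: not %3==0, count = 3-1 = 2; aux=14
e=4: not %3==0, count = 2-1 = 1; aux=18
e=-2: not %3==0, count = 1-1 = 0; aux=16
e=4: not %3==0, count = 0-1 = -1; aux=20
e=2: not %3==0, count = (-1)-1 = -2; aux=22
e=3: %3==0, count = (-2)-3 = -5; aux=23
count-aux = (-5)-23 = -28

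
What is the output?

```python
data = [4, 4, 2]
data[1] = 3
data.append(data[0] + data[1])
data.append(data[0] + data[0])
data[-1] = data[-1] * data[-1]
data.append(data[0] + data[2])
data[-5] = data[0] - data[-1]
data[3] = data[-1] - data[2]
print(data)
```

[4, -2, 2, 4, 64, 6]

data[1] = 3 → [4, 3, 2]
append data[0]+data[1] = 4+3 = 7 → [4, 3, 2, 7]
append data[0]+data[0] = 4+4 = 8 → [4, 3, 2, 7, 8]
data[-1] = data[-1]*data[-1] = 8*8 = 64 → [4, 3, 2, 7, 64]
append data[0]+data[2] = 4+2 = 6 → [4, 3, 2, 7, 64, 6]
data[-5] = data[0]-data[-1] = 4-6 = -2 → [4, -2, 2, 7, 64, 6]
data[3] = data[-1]-data[2] = 6-2 = 4 → [4, -2, 2, 4, 64, 6]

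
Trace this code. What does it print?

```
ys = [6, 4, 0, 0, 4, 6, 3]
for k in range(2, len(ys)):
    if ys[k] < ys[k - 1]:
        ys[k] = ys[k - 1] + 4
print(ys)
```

k=2: 0<4, ys[2] = 4+4 = 8 → [6, 4, 8, 0, 4, 6, 3]
k=3: 0<8, ys[3] = 8+4 = 12 → [6, 4, 8, 12, 4, 6, 3]
k=4: 4<12, ys[4] = 12+4 = 16 → [6, 4, 8, 12, 16, 6, 3]
k=5: 6<16, ys[5] = 16+4 = 20 → [6, 4, 8, 12, 16, 20, 3]
k=6: 3<20, ys[6] = 20+4 = 24 → [6, 4, 8, 12, 16, 20, 24]

[6, 4, 8, 12, 16, 20, 24]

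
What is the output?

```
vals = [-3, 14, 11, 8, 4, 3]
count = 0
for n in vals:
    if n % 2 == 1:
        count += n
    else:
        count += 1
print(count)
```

n=-3: odd, count = 0+(-3) = -3
n=14: not odd, count = (-3)+1 = -2
n=11: odd, count = (-2)+11 = 9
n=8: not odd, count = 9+1 = 10
n=4: not odd, count = 10+1 = 11
n=3: odd, count = 11+3 = 14

14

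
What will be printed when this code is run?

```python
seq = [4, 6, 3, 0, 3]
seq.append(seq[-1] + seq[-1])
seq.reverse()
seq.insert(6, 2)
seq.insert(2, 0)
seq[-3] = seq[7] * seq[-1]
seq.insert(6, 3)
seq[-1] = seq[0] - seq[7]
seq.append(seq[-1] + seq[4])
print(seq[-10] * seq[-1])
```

30

append seq[-1]+seq[-1] = 3+3 = 6 → [4, 6, 3, 0, 3, 6]
reverse → [6, 3, 0, 3, 6, 4]
insert 2 at 6 → [6, 3, 0, 3, 6, 4, 2]
insert 0 at 2 → [6, 3, 0, 0, 3, 6, 4, 2]
seq[-3] = seq[7]*seq[-1] = 2*2 = 4 → [6, 3, 0, 0, 3, 4, 4, 2]
insert 3 at 6 → [6, 3, 0, 0, 3, 4, 3, 4, 2]
seq[-1] = seq[0]-seq[7] = 6-4 = 2 → [6, 3, 0, 0, 3, 4, 3, 4, 2]
append seq[-1]+seq[4] = 2+3 = 5 → [6, 3, 0, 0, 3, 4, 3, 4, 2, 5]
seq[-10]*seq[-1] = 6*5 = 30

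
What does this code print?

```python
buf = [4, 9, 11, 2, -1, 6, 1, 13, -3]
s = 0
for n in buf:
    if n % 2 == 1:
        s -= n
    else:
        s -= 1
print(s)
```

n=4: not odd, s = 0-1 = -1
n=9: odd, s = (-1)-9 = -10
n=11: odd, s = (-10)-11 = -21
n=2: not odd, s = (-21)-1 = -22
n=-1: odd, s = (-22)-(-1) = -21
n=6: not odd, s = (-21)-1 = -22
n=1: odd, s = (-22)-1 = -23
n=13: odd, s = (-23)-13 = -36
n=-3: odd, s = (-36)-(-3) = -33

-33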